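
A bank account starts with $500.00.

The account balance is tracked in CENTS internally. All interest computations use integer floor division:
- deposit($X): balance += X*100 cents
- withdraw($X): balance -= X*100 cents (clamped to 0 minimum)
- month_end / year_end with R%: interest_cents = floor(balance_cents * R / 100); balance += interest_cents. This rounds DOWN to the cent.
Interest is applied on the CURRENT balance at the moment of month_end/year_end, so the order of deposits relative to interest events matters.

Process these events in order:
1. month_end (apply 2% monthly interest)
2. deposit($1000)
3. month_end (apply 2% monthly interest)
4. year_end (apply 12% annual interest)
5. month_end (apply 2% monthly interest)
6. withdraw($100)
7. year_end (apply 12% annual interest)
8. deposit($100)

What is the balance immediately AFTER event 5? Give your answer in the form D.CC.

After 1 (month_end (apply 2% monthly interest)): balance=$510.00 total_interest=$10.00
After 2 (deposit($1000)): balance=$1510.00 total_interest=$10.00
After 3 (month_end (apply 2% monthly interest)): balance=$1540.20 total_interest=$40.20
After 4 (year_end (apply 12% annual interest)): balance=$1725.02 total_interest=$225.02
After 5 (month_end (apply 2% monthly interest)): balance=$1759.52 total_interest=$259.52

Answer: 1759.52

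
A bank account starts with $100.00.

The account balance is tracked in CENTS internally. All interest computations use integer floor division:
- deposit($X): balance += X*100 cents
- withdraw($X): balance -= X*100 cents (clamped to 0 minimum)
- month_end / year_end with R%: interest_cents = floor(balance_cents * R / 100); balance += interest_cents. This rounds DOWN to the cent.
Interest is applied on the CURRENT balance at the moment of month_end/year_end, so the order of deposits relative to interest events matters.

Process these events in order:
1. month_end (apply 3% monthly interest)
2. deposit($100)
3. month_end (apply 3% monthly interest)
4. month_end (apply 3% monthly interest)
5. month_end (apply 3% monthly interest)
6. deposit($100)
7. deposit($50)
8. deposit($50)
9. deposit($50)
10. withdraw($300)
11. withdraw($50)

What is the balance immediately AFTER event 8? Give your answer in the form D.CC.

Answer: 421.82

Derivation:
After 1 (month_end (apply 3% monthly interest)): balance=$103.00 total_interest=$3.00
After 2 (deposit($100)): balance=$203.00 total_interest=$3.00
After 3 (month_end (apply 3% monthly interest)): balance=$209.09 total_interest=$9.09
After 4 (month_end (apply 3% monthly interest)): balance=$215.36 total_interest=$15.36
After 5 (month_end (apply 3% monthly interest)): balance=$221.82 total_interest=$21.82
After 6 (deposit($100)): balance=$321.82 total_interest=$21.82
After 7 (deposit($50)): balance=$371.82 total_interest=$21.82
After 8 (deposit($50)): balance=$421.82 total_interest=$21.82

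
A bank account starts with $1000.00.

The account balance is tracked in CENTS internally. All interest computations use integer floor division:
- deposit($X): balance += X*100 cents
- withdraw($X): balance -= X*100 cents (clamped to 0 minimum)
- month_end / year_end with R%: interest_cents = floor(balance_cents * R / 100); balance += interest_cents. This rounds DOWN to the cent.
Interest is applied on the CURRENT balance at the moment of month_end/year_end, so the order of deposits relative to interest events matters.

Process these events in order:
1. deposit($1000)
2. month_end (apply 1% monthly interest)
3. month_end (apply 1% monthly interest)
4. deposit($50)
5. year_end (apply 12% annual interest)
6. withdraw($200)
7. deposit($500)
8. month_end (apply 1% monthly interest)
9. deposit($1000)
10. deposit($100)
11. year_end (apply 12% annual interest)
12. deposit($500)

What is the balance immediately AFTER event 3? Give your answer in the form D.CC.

After 1 (deposit($1000)): balance=$2000.00 total_interest=$0.00
After 2 (month_end (apply 1% monthly interest)): balance=$2020.00 total_interest=$20.00
After 3 (month_end (apply 1% monthly interest)): balance=$2040.20 total_interest=$40.20

Answer: 2040.20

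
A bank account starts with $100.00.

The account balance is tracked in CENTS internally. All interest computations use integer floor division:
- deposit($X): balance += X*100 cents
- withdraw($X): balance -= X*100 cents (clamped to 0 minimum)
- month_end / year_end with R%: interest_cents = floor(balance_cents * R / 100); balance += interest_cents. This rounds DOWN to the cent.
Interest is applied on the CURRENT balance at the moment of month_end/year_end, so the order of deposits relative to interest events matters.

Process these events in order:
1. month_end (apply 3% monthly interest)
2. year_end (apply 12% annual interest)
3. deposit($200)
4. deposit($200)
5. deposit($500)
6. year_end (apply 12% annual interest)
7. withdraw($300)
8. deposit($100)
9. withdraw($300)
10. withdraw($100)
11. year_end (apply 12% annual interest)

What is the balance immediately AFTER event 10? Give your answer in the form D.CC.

Answer: 537.20

Derivation:
After 1 (month_end (apply 3% monthly interest)): balance=$103.00 total_interest=$3.00
After 2 (year_end (apply 12% annual interest)): balance=$115.36 total_interest=$15.36
After 3 (deposit($200)): balance=$315.36 total_interest=$15.36
After 4 (deposit($200)): balance=$515.36 total_interest=$15.36
After 5 (deposit($500)): balance=$1015.36 total_interest=$15.36
After 6 (year_end (apply 12% annual interest)): balance=$1137.20 total_interest=$137.20
After 7 (withdraw($300)): balance=$837.20 total_interest=$137.20
After 8 (deposit($100)): balance=$937.20 total_interest=$137.20
After 9 (withdraw($300)): balance=$637.20 total_interest=$137.20
After 10 (withdraw($100)): balance=$537.20 total_interest=$137.20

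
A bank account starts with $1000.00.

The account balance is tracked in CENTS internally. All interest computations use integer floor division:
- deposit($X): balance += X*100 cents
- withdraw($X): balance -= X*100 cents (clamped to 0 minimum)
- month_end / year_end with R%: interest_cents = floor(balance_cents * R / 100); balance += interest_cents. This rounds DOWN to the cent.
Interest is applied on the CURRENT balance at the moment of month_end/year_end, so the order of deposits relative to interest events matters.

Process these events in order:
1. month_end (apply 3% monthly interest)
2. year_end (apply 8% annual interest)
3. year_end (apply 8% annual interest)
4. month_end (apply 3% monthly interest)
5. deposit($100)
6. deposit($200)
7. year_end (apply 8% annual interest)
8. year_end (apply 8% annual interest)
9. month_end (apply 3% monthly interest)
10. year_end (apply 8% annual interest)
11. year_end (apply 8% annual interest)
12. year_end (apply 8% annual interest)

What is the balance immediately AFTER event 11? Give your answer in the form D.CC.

Answer: 2154.38

Derivation:
After 1 (month_end (apply 3% monthly interest)): balance=$1030.00 total_interest=$30.00
After 2 (year_end (apply 8% annual interest)): balance=$1112.40 total_interest=$112.40
After 3 (year_end (apply 8% annual interest)): balance=$1201.39 total_interest=$201.39
After 4 (month_end (apply 3% monthly interest)): balance=$1237.43 total_interest=$237.43
After 5 (deposit($100)): balance=$1337.43 total_interest=$237.43
After 6 (deposit($200)): balance=$1537.43 total_interest=$237.43
After 7 (year_end (apply 8% annual interest)): balance=$1660.42 total_interest=$360.42
After 8 (year_end (apply 8% annual interest)): balance=$1793.25 total_interest=$493.25
After 9 (month_end (apply 3% monthly interest)): balance=$1847.04 total_interest=$547.04
After 10 (year_end (apply 8% annual interest)): balance=$1994.80 total_interest=$694.80
After 11 (year_end (apply 8% annual interest)): balance=$2154.38 total_interest=$854.38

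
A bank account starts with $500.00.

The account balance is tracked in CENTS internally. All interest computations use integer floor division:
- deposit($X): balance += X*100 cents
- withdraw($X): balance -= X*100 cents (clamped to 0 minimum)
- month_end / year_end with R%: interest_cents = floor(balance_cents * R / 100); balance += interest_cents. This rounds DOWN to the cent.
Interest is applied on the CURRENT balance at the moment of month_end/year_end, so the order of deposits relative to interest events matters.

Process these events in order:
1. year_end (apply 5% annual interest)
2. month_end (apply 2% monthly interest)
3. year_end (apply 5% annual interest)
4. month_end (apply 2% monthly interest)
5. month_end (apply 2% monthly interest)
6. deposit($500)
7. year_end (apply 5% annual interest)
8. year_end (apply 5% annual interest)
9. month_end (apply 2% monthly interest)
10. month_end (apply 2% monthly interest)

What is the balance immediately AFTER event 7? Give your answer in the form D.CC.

After 1 (year_end (apply 5% annual interest)): balance=$525.00 total_interest=$25.00
After 2 (month_end (apply 2% monthly interest)): balance=$535.50 total_interest=$35.50
After 3 (year_end (apply 5% annual interest)): balance=$562.27 total_interest=$62.27
After 4 (month_end (apply 2% monthly interest)): balance=$573.51 total_interest=$73.51
After 5 (month_end (apply 2% monthly interest)): balance=$584.98 total_interest=$84.98
After 6 (deposit($500)): balance=$1084.98 total_interest=$84.98
After 7 (year_end (apply 5% annual interest)): balance=$1139.22 total_interest=$139.22

Answer: 1139.22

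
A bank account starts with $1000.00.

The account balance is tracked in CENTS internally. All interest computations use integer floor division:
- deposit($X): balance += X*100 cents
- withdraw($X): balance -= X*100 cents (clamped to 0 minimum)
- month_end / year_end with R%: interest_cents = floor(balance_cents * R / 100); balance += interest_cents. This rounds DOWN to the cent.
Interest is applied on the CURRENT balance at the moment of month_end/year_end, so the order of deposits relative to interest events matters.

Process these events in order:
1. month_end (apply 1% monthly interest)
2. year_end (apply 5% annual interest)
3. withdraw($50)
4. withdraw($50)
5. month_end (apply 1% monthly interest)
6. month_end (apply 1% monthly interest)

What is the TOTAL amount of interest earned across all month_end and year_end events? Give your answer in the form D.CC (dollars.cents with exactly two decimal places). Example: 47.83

After 1 (month_end (apply 1% monthly interest)): balance=$1010.00 total_interest=$10.00
After 2 (year_end (apply 5% annual interest)): balance=$1060.50 total_interest=$60.50
After 3 (withdraw($50)): balance=$1010.50 total_interest=$60.50
After 4 (withdraw($50)): balance=$960.50 total_interest=$60.50
After 5 (month_end (apply 1% monthly interest)): balance=$970.10 total_interest=$70.10
After 6 (month_end (apply 1% monthly interest)): balance=$979.80 total_interest=$79.80

Answer: 79.80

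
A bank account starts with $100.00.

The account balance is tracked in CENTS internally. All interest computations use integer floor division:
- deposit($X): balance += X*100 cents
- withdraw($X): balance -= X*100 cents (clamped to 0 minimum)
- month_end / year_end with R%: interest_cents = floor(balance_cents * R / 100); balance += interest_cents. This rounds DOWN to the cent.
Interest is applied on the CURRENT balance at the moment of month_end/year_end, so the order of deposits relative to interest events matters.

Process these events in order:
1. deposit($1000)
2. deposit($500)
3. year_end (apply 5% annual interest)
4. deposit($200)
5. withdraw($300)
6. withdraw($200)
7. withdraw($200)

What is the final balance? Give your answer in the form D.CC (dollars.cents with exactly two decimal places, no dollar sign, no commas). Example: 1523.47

Answer: 1180.00

Derivation:
After 1 (deposit($1000)): balance=$1100.00 total_interest=$0.00
After 2 (deposit($500)): balance=$1600.00 total_interest=$0.00
After 3 (year_end (apply 5% annual interest)): balance=$1680.00 total_interest=$80.00
After 4 (deposit($200)): balance=$1880.00 total_interest=$80.00
After 5 (withdraw($300)): balance=$1580.00 total_interest=$80.00
After 6 (withdraw($200)): balance=$1380.00 total_interest=$80.00
After 7 (withdraw($200)): balance=$1180.00 total_interest=$80.00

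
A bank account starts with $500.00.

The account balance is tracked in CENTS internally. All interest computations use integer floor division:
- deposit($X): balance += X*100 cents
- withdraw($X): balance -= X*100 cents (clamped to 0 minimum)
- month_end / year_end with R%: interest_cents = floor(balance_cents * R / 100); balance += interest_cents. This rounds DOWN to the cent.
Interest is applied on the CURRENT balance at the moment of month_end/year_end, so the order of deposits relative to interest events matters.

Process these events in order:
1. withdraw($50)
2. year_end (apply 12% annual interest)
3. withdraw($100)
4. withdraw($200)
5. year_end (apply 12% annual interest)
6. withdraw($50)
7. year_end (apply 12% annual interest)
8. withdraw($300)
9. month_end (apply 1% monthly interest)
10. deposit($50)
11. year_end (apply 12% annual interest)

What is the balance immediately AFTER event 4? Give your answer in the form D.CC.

Answer: 204.00

Derivation:
After 1 (withdraw($50)): balance=$450.00 total_interest=$0.00
After 2 (year_end (apply 12% annual interest)): balance=$504.00 total_interest=$54.00
After 3 (withdraw($100)): balance=$404.00 total_interest=$54.00
After 4 (withdraw($200)): balance=$204.00 total_interest=$54.00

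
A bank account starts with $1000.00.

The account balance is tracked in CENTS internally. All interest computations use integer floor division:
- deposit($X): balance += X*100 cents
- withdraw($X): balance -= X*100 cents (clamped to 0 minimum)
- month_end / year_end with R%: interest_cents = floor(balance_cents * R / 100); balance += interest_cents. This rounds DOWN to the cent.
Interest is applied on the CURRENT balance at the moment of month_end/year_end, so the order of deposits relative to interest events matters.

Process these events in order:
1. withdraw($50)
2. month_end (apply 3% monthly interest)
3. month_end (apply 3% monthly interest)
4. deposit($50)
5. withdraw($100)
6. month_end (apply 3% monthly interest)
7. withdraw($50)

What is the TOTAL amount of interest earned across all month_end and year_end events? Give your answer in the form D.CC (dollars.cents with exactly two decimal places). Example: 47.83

Answer: 86.58

Derivation:
After 1 (withdraw($50)): balance=$950.00 total_interest=$0.00
After 2 (month_end (apply 3% monthly interest)): balance=$978.50 total_interest=$28.50
After 3 (month_end (apply 3% monthly interest)): balance=$1007.85 total_interest=$57.85
After 4 (deposit($50)): balance=$1057.85 total_interest=$57.85
After 5 (withdraw($100)): balance=$957.85 total_interest=$57.85
After 6 (month_end (apply 3% monthly interest)): balance=$986.58 total_interest=$86.58
After 7 (withdraw($50)): balance=$936.58 total_interest=$86.58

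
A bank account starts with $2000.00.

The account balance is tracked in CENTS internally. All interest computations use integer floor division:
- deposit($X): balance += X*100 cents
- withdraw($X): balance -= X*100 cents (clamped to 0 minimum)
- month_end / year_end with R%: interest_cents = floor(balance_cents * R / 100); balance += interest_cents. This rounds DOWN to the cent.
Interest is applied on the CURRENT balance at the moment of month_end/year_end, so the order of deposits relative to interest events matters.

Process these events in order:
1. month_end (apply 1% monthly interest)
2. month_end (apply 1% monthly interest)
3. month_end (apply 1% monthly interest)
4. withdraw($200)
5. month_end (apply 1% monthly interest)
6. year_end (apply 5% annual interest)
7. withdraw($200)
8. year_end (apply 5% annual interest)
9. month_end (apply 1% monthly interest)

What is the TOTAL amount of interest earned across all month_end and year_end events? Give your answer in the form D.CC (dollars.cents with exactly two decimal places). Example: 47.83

After 1 (month_end (apply 1% monthly interest)): balance=$2020.00 total_interest=$20.00
After 2 (month_end (apply 1% monthly interest)): balance=$2040.20 total_interest=$40.20
After 3 (month_end (apply 1% monthly interest)): balance=$2060.60 total_interest=$60.60
After 4 (withdraw($200)): balance=$1860.60 total_interest=$60.60
After 5 (month_end (apply 1% monthly interest)): balance=$1879.20 total_interest=$79.20
After 6 (year_end (apply 5% annual interest)): balance=$1973.16 total_interest=$173.16
After 7 (withdraw($200)): balance=$1773.16 total_interest=$173.16
After 8 (year_end (apply 5% annual interest)): balance=$1861.81 total_interest=$261.81
After 9 (month_end (apply 1% monthly interest)): balance=$1880.42 total_interest=$280.42

Answer: 280.42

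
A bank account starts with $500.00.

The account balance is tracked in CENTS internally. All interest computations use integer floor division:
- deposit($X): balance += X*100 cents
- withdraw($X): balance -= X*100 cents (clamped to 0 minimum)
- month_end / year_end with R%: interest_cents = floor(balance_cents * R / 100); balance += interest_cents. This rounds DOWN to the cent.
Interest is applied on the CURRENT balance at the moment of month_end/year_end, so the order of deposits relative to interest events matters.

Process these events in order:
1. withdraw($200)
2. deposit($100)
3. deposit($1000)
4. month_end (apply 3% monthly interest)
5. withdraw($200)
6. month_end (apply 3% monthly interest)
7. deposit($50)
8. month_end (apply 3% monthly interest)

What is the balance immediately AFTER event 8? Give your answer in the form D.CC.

After 1 (withdraw($200)): balance=$300.00 total_interest=$0.00
After 2 (deposit($100)): balance=$400.00 total_interest=$0.00
After 3 (deposit($1000)): balance=$1400.00 total_interest=$0.00
After 4 (month_end (apply 3% monthly interest)): balance=$1442.00 total_interest=$42.00
After 5 (withdraw($200)): balance=$1242.00 total_interest=$42.00
After 6 (month_end (apply 3% monthly interest)): balance=$1279.26 total_interest=$79.26
After 7 (deposit($50)): balance=$1329.26 total_interest=$79.26
After 8 (month_end (apply 3% monthly interest)): balance=$1369.13 total_interest=$119.13

Answer: 1369.13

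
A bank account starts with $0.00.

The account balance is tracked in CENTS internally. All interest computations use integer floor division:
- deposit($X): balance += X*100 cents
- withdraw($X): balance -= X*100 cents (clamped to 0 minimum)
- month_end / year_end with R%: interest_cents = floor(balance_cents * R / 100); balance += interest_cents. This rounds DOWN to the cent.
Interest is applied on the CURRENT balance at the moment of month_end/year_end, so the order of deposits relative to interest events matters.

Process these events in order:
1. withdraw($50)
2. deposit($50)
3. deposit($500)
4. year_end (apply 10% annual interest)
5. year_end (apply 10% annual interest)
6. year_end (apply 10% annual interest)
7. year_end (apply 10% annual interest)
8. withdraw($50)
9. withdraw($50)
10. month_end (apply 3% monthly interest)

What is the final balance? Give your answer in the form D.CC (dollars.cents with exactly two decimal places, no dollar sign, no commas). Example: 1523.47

After 1 (withdraw($50)): balance=$0.00 total_interest=$0.00
After 2 (deposit($50)): balance=$50.00 total_interest=$0.00
After 3 (deposit($500)): balance=$550.00 total_interest=$0.00
After 4 (year_end (apply 10% annual interest)): balance=$605.00 total_interest=$55.00
After 5 (year_end (apply 10% annual interest)): balance=$665.50 total_interest=$115.50
After 6 (year_end (apply 10% annual interest)): balance=$732.05 total_interest=$182.05
After 7 (year_end (apply 10% annual interest)): balance=$805.25 total_interest=$255.25
After 8 (withdraw($50)): balance=$755.25 total_interest=$255.25
After 9 (withdraw($50)): balance=$705.25 total_interest=$255.25
After 10 (month_end (apply 3% monthly interest)): balance=$726.40 total_interest=$276.40

Answer: 726.40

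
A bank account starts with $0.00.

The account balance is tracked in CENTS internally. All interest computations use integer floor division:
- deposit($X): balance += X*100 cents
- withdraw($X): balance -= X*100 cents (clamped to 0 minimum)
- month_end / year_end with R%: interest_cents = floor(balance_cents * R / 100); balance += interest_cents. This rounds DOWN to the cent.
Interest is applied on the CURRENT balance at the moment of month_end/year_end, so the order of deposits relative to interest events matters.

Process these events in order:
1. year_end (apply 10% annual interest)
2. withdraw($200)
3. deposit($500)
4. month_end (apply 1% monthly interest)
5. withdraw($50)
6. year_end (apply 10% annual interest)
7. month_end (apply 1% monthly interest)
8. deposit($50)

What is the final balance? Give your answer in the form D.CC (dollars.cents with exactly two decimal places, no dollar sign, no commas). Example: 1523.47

After 1 (year_end (apply 10% annual interest)): balance=$0.00 total_interest=$0.00
After 2 (withdraw($200)): balance=$0.00 total_interest=$0.00
After 3 (deposit($500)): balance=$500.00 total_interest=$0.00
After 4 (month_end (apply 1% monthly interest)): balance=$505.00 total_interest=$5.00
After 5 (withdraw($50)): balance=$455.00 total_interest=$5.00
After 6 (year_end (apply 10% annual interest)): balance=$500.50 total_interest=$50.50
After 7 (month_end (apply 1% monthly interest)): balance=$505.50 total_interest=$55.50
After 8 (deposit($50)): balance=$555.50 total_interest=$55.50

Answer: 555.50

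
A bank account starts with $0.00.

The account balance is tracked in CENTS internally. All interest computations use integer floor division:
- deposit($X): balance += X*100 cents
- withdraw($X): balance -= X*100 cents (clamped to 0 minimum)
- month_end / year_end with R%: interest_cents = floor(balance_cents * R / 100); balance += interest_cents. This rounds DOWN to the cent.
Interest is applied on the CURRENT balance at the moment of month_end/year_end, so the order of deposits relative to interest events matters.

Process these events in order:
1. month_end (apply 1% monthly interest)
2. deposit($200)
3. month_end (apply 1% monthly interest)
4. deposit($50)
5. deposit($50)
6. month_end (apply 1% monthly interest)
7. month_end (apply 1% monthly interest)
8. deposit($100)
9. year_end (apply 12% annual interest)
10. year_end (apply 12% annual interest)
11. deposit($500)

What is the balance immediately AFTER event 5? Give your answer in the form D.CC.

Answer: 302.00

Derivation:
After 1 (month_end (apply 1% monthly interest)): balance=$0.00 total_interest=$0.00
After 2 (deposit($200)): balance=$200.00 total_interest=$0.00
After 3 (month_end (apply 1% monthly interest)): balance=$202.00 total_interest=$2.00
After 4 (deposit($50)): balance=$252.00 total_interest=$2.00
After 5 (deposit($50)): balance=$302.00 total_interest=$2.00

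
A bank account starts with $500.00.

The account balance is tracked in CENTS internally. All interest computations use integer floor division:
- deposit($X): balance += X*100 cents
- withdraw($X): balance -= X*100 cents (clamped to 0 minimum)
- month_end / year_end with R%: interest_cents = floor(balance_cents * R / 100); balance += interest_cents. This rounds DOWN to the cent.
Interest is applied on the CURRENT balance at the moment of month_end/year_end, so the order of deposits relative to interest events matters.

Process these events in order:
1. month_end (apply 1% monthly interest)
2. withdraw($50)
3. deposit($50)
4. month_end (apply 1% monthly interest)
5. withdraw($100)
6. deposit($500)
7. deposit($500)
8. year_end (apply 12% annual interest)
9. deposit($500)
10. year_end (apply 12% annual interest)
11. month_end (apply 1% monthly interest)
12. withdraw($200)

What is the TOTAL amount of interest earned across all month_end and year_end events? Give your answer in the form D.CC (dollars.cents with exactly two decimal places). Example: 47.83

After 1 (month_end (apply 1% monthly interest)): balance=$505.00 total_interest=$5.00
After 2 (withdraw($50)): balance=$455.00 total_interest=$5.00
After 3 (deposit($50)): balance=$505.00 total_interest=$5.00
After 4 (month_end (apply 1% monthly interest)): balance=$510.05 total_interest=$10.05
After 5 (withdraw($100)): balance=$410.05 total_interest=$10.05
After 6 (deposit($500)): balance=$910.05 total_interest=$10.05
After 7 (deposit($500)): balance=$1410.05 total_interest=$10.05
After 8 (year_end (apply 12% annual interest)): balance=$1579.25 total_interest=$179.25
After 9 (deposit($500)): balance=$2079.25 total_interest=$179.25
After 10 (year_end (apply 12% annual interest)): balance=$2328.76 total_interest=$428.76
After 11 (month_end (apply 1% monthly interest)): balance=$2352.04 total_interest=$452.04
After 12 (withdraw($200)): balance=$2152.04 total_interest=$452.04

Answer: 452.04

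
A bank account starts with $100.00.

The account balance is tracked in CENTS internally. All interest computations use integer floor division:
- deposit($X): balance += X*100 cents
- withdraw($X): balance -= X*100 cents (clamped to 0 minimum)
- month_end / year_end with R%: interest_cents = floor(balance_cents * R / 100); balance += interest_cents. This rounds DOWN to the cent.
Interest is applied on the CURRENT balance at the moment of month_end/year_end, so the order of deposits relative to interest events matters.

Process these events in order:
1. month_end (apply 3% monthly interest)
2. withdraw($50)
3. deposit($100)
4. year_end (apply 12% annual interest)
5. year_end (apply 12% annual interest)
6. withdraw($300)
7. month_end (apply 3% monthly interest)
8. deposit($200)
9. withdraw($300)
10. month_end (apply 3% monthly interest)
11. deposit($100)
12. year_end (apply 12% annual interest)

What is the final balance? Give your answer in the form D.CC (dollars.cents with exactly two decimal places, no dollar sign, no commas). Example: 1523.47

Answer: 112.00

Derivation:
After 1 (month_end (apply 3% monthly interest)): balance=$103.00 total_interest=$3.00
After 2 (withdraw($50)): balance=$53.00 total_interest=$3.00
After 3 (deposit($100)): balance=$153.00 total_interest=$3.00
After 4 (year_end (apply 12% annual interest)): balance=$171.36 total_interest=$21.36
After 5 (year_end (apply 12% annual interest)): balance=$191.92 total_interest=$41.92
After 6 (withdraw($300)): balance=$0.00 total_interest=$41.92
After 7 (month_end (apply 3% monthly interest)): balance=$0.00 total_interest=$41.92
After 8 (deposit($200)): balance=$200.00 total_interest=$41.92
After 9 (withdraw($300)): balance=$0.00 total_interest=$41.92
After 10 (month_end (apply 3% monthly interest)): balance=$0.00 total_interest=$41.92
After 11 (deposit($100)): balance=$100.00 total_interest=$41.92
After 12 (year_end (apply 12% annual interest)): balance=$112.00 total_interest=$53.92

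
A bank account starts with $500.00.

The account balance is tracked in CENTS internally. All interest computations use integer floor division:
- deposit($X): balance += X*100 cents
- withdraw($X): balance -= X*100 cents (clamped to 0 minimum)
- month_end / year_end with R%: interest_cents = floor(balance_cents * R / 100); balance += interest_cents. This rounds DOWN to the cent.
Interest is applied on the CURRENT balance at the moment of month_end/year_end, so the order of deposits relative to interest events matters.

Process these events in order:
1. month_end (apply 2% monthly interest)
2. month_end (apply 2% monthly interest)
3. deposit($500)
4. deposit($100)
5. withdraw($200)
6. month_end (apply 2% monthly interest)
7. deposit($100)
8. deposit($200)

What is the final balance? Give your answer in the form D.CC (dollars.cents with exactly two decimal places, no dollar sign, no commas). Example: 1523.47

After 1 (month_end (apply 2% monthly interest)): balance=$510.00 total_interest=$10.00
After 2 (month_end (apply 2% monthly interest)): balance=$520.20 total_interest=$20.20
After 3 (deposit($500)): balance=$1020.20 total_interest=$20.20
After 4 (deposit($100)): balance=$1120.20 total_interest=$20.20
After 5 (withdraw($200)): balance=$920.20 total_interest=$20.20
After 6 (month_end (apply 2% monthly interest)): balance=$938.60 total_interest=$38.60
After 7 (deposit($100)): balance=$1038.60 total_interest=$38.60
After 8 (deposit($200)): balance=$1238.60 total_interest=$38.60

Answer: 1238.60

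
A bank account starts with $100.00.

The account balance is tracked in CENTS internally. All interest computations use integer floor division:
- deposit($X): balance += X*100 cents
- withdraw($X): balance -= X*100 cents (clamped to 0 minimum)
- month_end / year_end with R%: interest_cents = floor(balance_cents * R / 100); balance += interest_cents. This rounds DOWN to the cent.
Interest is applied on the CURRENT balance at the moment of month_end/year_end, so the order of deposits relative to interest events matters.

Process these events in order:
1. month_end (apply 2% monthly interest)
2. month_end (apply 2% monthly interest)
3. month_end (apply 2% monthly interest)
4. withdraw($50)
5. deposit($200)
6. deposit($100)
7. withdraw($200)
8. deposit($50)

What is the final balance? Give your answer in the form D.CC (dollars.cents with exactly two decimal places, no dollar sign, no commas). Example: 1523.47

Answer: 206.12

Derivation:
After 1 (month_end (apply 2% monthly interest)): balance=$102.00 total_interest=$2.00
After 2 (month_end (apply 2% monthly interest)): balance=$104.04 total_interest=$4.04
After 3 (month_end (apply 2% monthly interest)): balance=$106.12 total_interest=$6.12
After 4 (withdraw($50)): balance=$56.12 total_interest=$6.12
After 5 (deposit($200)): balance=$256.12 total_interest=$6.12
After 6 (deposit($100)): balance=$356.12 total_interest=$6.12
After 7 (withdraw($200)): balance=$156.12 total_interest=$6.12
After 8 (deposit($50)): balance=$206.12 total_interest=$6.12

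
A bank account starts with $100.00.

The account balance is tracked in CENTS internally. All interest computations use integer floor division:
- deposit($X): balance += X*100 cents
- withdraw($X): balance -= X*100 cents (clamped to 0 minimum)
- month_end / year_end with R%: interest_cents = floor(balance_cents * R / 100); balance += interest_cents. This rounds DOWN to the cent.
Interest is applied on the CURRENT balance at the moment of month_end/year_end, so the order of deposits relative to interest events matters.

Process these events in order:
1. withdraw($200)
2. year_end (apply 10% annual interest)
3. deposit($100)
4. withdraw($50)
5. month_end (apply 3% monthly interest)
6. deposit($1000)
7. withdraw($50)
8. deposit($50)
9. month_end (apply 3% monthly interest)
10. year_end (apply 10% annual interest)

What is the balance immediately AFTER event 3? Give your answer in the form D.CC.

After 1 (withdraw($200)): balance=$0.00 total_interest=$0.00
After 2 (year_end (apply 10% annual interest)): balance=$0.00 total_interest=$0.00
After 3 (deposit($100)): balance=$100.00 total_interest=$0.00

Answer: 100.00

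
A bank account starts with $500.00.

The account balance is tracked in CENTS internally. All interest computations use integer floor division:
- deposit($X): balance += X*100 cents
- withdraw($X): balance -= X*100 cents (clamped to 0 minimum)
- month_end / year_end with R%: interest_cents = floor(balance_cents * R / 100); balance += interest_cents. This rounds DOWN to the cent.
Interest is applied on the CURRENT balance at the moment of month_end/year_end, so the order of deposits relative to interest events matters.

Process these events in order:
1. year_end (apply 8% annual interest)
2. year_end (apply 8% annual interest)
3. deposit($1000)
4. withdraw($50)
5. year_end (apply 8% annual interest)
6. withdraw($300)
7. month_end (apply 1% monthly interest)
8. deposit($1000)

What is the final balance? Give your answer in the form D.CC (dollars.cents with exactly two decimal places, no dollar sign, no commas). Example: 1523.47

After 1 (year_end (apply 8% annual interest)): balance=$540.00 total_interest=$40.00
After 2 (year_end (apply 8% annual interest)): balance=$583.20 total_interest=$83.20
After 3 (deposit($1000)): balance=$1583.20 total_interest=$83.20
After 4 (withdraw($50)): balance=$1533.20 total_interest=$83.20
After 5 (year_end (apply 8% annual interest)): balance=$1655.85 total_interest=$205.85
After 6 (withdraw($300)): balance=$1355.85 total_interest=$205.85
After 7 (month_end (apply 1% monthly interest)): balance=$1369.40 total_interest=$219.40
After 8 (deposit($1000)): balance=$2369.40 total_interest=$219.40

Answer: 2369.40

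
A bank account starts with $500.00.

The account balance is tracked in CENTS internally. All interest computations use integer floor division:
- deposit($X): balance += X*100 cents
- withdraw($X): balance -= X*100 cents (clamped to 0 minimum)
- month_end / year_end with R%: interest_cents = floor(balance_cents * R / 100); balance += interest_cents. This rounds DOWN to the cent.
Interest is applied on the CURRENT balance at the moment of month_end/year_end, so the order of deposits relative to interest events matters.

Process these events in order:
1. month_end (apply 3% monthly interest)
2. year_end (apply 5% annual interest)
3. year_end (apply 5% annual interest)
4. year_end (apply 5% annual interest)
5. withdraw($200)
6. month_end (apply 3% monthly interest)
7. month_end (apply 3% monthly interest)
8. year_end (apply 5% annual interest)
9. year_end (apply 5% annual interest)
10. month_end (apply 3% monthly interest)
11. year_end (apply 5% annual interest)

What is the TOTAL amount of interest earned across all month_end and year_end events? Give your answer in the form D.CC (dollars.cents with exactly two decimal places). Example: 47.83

After 1 (month_end (apply 3% monthly interest)): balance=$515.00 total_interest=$15.00
After 2 (year_end (apply 5% annual interest)): balance=$540.75 total_interest=$40.75
After 3 (year_end (apply 5% annual interest)): balance=$567.78 total_interest=$67.78
After 4 (year_end (apply 5% annual interest)): balance=$596.16 total_interest=$96.16
After 5 (withdraw($200)): balance=$396.16 total_interest=$96.16
After 6 (month_end (apply 3% monthly interest)): balance=$408.04 total_interest=$108.04
After 7 (month_end (apply 3% monthly interest)): balance=$420.28 total_interest=$120.28
After 8 (year_end (apply 5% annual interest)): balance=$441.29 total_interest=$141.29
After 9 (year_end (apply 5% annual interest)): balance=$463.35 total_interest=$163.35
After 10 (month_end (apply 3% monthly interest)): balance=$477.25 total_interest=$177.25
After 11 (year_end (apply 5% annual interest)): balance=$501.11 total_interest=$201.11

Answer: 201.11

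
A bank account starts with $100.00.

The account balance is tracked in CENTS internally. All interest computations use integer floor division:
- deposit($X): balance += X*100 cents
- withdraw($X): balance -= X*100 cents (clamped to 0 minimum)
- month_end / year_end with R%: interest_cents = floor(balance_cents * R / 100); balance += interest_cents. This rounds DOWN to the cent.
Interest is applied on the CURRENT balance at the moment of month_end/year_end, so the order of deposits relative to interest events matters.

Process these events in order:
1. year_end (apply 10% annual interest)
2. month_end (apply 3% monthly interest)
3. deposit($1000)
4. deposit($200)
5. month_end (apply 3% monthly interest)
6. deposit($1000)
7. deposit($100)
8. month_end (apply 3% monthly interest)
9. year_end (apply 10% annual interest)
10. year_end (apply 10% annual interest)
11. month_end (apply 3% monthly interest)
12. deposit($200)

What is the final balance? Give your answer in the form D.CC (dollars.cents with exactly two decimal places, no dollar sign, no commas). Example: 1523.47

After 1 (year_end (apply 10% annual interest)): balance=$110.00 total_interest=$10.00
After 2 (month_end (apply 3% monthly interest)): balance=$113.30 total_interest=$13.30
After 3 (deposit($1000)): balance=$1113.30 total_interest=$13.30
After 4 (deposit($200)): balance=$1313.30 total_interest=$13.30
After 5 (month_end (apply 3% monthly interest)): balance=$1352.69 total_interest=$52.69
After 6 (deposit($1000)): balance=$2352.69 total_interest=$52.69
After 7 (deposit($100)): balance=$2452.69 total_interest=$52.69
After 8 (month_end (apply 3% monthly interest)): balance=$2526.27 total_interest=$126.27
After 9 (year_end (apply 10% annual interest)): balance=$2778.89 total_interest=$378.89
After 10 (year_end (apply 10% annual interest)): balance=$3056.77 total_interest=$656.77
After 11 (month_end (apply 3% monthly interest)): balance=$3148.47 total_interest=$748.47
After 12 (deposit($200)): balance=$3348.47 total_interest=$748.47

Answer: 3348.47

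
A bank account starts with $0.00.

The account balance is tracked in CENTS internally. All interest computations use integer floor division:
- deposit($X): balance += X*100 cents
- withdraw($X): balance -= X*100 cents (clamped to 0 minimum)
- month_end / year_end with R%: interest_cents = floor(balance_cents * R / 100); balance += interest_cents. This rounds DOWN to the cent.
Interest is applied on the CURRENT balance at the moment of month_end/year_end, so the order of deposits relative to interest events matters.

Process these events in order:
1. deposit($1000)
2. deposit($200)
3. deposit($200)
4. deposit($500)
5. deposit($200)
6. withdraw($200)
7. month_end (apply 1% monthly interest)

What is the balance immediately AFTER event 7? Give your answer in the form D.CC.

Answer: 1919.00

Derivation:
After 1 (deposit($1000)): balance=$1000.00 total_interest=$0.00
After 2 (deposit($200)): balance=$1200.00 total_interest=$0.00
After 3 (deposit($200)): balance=$1400.00 total_interest=$0.00
After 4 (deposit($500)): balance=$1900.00 total_interest=$0.00
After 5 (deposit($200)): balance=$2100.00 total_interest=$0.00
After 6 (withdraw($200)): balance=$1900.00 total_interest=$0.00
After 7 (month_end (apply 1% monthly interest)): balance=$1919.00 total_interest=$19.00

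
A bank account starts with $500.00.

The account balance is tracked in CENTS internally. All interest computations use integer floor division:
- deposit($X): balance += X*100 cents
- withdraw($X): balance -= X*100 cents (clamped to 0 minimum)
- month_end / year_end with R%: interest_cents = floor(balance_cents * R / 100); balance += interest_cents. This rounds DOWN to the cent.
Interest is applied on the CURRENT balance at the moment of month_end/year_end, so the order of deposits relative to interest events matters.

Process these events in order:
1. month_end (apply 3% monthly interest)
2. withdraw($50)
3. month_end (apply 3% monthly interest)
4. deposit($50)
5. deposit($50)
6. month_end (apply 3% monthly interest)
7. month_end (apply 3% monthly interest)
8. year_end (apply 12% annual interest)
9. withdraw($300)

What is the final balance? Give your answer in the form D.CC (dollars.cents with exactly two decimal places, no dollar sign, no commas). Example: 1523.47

After 1 (month_end (apply 3% monthly interest)): balance=$515.00 total_interest=$15.00
After 2 (withdraw($50)): balance=$465.00 total_interest=$15.00
After 3 (month_end (apply 3% monthly interest)): balance=$478.95 total_interest=$28.95
After 4 (deposit($50)): balance=$528.95 total_interest=$28.95
After 5 (deposit($50)): balance=$578.95 total_interest=$28.95
After 6 (month_end (apply 3% monthly interest)): balance=$596.31 total_interest=$46.31
After 7 (month_end (apply 3% monthly interest)): balance=$614.19 total_interest=$64.19
After 8 (year_end (apply 12% annual interest)): balance=$687.89 total_interest=$137.89
After 9 (withdraw($300)): balance=$387.89 total_interest=$137.89

Answer: 387.89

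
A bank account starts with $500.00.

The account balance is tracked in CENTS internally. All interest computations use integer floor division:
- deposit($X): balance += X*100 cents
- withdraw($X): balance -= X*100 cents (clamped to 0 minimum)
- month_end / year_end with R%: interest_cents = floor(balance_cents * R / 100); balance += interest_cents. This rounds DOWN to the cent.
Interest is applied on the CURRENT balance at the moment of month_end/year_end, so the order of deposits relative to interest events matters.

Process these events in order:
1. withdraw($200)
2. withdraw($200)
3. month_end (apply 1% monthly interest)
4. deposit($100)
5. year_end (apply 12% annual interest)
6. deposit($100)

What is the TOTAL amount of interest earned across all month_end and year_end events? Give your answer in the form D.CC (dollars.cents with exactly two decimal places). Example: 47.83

After 1 (withdraw($200)): balance=$300.00 total_interest=$0.00
After 2 (withdraw($200)): balance=$100.00 total_interest=$0.00
After 3 (month_end (apply 1% monthly interest)): balance=$101.00 total_interest=$1.00
After 4 (deposit($100)): balance=$201.00 total_interest=$1.00
After 5 (year_end (apply 12% annual interest)): balance=$225.12 total_interest=$25.12
After 6 (deposit($100)): balance=$325.12 total_interest=$25.12

Answer: 25.12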